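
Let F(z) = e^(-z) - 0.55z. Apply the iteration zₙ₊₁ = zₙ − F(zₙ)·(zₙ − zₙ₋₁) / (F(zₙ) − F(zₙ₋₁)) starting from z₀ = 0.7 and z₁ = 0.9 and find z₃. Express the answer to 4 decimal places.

F(0.7) = 0.111585, F(0.9) = -0.088430
z₂ = 0.900000 − (-0.088430)·(0.900000 − 0.700000) / (-0.088430 − 0.111585) = 0.900000 − (-0.017686)/(-0.200016) = 0.811577
F(0.811577) = -0.002210
z₃ = 0.811577 − (-0.002210)·(0.811577 − 0.900000) / (-0.002210 − (-0.088430)) = 0.811577 − (0.000195)/(0.086220) = 0.809310

0.8093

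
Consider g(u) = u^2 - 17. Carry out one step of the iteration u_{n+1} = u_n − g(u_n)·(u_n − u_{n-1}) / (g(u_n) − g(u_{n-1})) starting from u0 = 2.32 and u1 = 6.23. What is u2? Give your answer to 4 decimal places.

g(2.32) = -11.617600, g(6.23) = 21.812900
u2 = 6.230000 − 21.812900·(6.230000 − 2.320000) / (21.812900 − (-11.617600)) = 6.230000 − (85.288439)/(33.430500) = 3.678784

3.6788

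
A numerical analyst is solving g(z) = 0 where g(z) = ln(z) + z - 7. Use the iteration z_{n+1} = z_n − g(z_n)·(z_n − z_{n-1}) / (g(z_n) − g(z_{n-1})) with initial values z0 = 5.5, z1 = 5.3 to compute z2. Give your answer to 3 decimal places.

g(5.5) = 0.20475, g(5.3) = -0.03229
z2 = 5.30000 − (-0.03229)·(5.30000 − 5.50000) / (-0.03229 − 0.20475) = 5.30000 − (0.00646)/(-0.23704) = 5.32725

5.327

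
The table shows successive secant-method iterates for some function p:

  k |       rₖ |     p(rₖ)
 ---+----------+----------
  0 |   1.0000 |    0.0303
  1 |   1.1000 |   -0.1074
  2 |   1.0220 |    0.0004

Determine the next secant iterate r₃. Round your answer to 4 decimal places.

1.0223

r₃ = 1.0220 − 0.0004·(1.0220 − 1.1000) / (0.0004 − (-0.1074))
   = 1.0220 − (-0.000031)/(0.107800) = 1.022289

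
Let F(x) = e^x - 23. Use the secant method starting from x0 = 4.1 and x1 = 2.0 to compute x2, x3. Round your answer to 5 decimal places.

2.61912, 3.52576

F(4.1) = 37.3402876, F(2.0) = -15.6109439
x2 = 2.0000000 − (-15.6109439)·(2.0000000 − 4.1000000) / (-15.6109439 − 37.3402876) = 2.0000000 − (32.7829822)/(-52.9512315) = 2.6191165
F(2.6191165) = -9.2764063
x3 = 2.6191165 − (-9.2764063)·(2.6191165 − 2.0000000) / (-9.2764063 − (-15.6109439)) = 2.6191165 − (-5.7431764)/(6.3345376) = 3.5257614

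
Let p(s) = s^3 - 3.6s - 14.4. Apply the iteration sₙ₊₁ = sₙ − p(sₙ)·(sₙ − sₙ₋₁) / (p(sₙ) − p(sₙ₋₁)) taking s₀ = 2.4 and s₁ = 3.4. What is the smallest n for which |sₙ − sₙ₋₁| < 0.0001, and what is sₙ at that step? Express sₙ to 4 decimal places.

p(2.4) = -9.216000, p(3.4) = 12.664000
s₂ = 3.400000 − 12.664000·(1.000000)/(21.880000) = 2.821207;  |Δ| = 0.578793
p(2.821207) = -2.101778
s₃ = 2.821207 − (-2.101778)·(-0.578793)/(-14.765778) = 2.903593;  |Δ| = 0.082386
p(2.903593) = -0.373178
s₄ = 2.903593 − (-0.373178)·(0.082386)/(1.728600) = 2.921379;  |Δ| = 0.017786
p(2.921379) = 0.015404
s₅ = 2.921379 − 0.015404·(0.017786)/(0.388582) = 2.920673;  |Δ| = 0.000705
p(2.920673) = -0.000105
s₆ = 2.920673 − (-0.000105)·(-0.000705)/(-0.015510) = 2.920678;  |Δ| = 0.000005
|s₆ − s₅| = 0.000005 < 0.0001

n = 6, sₙ = 2.9207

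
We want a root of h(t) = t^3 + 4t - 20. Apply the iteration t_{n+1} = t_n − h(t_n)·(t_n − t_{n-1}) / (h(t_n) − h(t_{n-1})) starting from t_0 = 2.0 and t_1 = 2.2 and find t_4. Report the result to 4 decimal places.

h(2.0) = -4.000000, h(2.2) = -0.552000
t_2 = 2.200000 − (-0.552000)·(2.200000 − 2.000000) / (-0.552000 − (-4.000000)) = 2.200000 − (-0.110400)/(3.448000) = 2.232019
h(2.232019) = 0.047783
t_3 = 2.232019 − 0.047783·(2.232019 − 2.200000) / (0.047783 − (-0.552000)) = 2.232019 − (0.001530)/(0.599783) = 2.229468
h(2.229468) = -0.000501
t_4 = 2.229468 − (-0.000501)·(2.229468 − 2.232019) / (-0.000501 − 0.047783) = 2.229468 − (0.000001)/(-0.048284) = 2.229494

2.2295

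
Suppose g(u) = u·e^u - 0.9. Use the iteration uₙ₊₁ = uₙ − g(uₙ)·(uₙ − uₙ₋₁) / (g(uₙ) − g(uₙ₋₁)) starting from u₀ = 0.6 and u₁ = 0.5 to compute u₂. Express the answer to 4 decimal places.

0.5281

g(0.6) = 0.193271, g(0.5) = -0.075639
u₂ = 0.500000 − (-0.075639)·(0.500000 − 0.600000) / (-0.075639 − 0.193271) = 0.500000 − (0.007564)/(-0.268911) = 0.528128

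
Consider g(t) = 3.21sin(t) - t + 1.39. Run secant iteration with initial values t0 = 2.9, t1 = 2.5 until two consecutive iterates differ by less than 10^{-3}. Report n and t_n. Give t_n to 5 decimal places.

g(2.9) = -0.7420097, g(2.5) = 0.8110956
t2 = 2.5000000 − 0.8110956·(-0.4000000)/(1.5531052) = 2.7088965;  |Δ| = 0.2088965
g(2.7088965) = 0.0271207
t3 = 2.7088965 − 0.0271207·(0.2088965)/(-0.7839749) = 2.7161230;  |Δ| = 0.0072265
g(2.7161230) = -0.0012001
t4 = 2.7161230 − (-0.0012001)·(0.0072265)/(-0.0283208) = 2.7158168;  |Δ| = 0.0003062
|t4 − t3| = 0.0003062 < 10^{-3}

n = 4, t_n = 2.71582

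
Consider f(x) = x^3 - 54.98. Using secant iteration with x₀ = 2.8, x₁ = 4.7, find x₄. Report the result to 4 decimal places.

f(2.8) = -33.028000, f(4.7) = 48.843000
x₂ = 4.700000 − 48.843000·(4.700000 − 2.800000) / (48.843000 − (-33.028000)) = 4.700000 − (92.801700)/(81.871000) = 3.566489
f(3.566489) = -9.614827
x₃ = 3.566489 − (-9.614827)·(3.566489 − 4.700000) / (-9.614827 − 48.843000) = 3.566489 − (10.898514)/(-58.457827) = 3.752923
f(3.752923) = -2.122234
x₄ = 3.752923 − (-2.122234)·(3.752923 − 3.566489) / (-2.122234 − (-9.614827)) = 3.752923 − (-0.395656)/(7.492592) = 3.805729

3.8057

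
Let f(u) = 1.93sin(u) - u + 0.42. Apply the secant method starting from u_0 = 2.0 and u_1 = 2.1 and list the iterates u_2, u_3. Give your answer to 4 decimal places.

2.0926, 2.0929

f(2.0) = 0.174944, f(2.1) = -0.014006
u_2 = 2.100000 − (-0.014006)·(2.100000 − 2.000000) / (-0.014006 − 0.174944) = 2.100000 − (-0.001401)/(-0.188950) = 2.092587
f(2.092587) = 0.000583
u_3 = 2.092587 − 0.000583·(2.092587 − 2.100000) / (0.000583 − (-0.014006)) = 2.092587 − (-0.000004)/(0.014589) = 2.092884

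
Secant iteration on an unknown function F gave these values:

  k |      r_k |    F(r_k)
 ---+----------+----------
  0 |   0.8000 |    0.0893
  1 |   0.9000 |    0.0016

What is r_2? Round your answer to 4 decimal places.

r_2 = 0.9000 − 0.0016·(0.9000 − 0.8000) / (0.0016 − 0.0893)
   = 0.9000 − (0.000160)/(-0.087700) = 0.901824

0.9018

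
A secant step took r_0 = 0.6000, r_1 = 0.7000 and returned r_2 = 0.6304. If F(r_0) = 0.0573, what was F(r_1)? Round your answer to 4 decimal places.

-0.1312

The secant line through (0.6000, 0.0573) and (0.7000, F(r_1)) crosses zero at r_2 = 0.6304.
So (0.6000, 0.0573), (0.7000, F(r_1)), (0.6304, 0) are collinear:
F(r_1) = 0.0573 · (0.7000 − 0.6304) / (0.6000 − 0.6304) = 0.0573 · (0.069600)/(-0.030400) = -0.131187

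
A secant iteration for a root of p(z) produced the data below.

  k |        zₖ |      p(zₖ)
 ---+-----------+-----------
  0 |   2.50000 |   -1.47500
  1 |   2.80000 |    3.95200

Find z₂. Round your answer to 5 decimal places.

z₂ = 2.80000 − 3.95200·(2.80000 − 2.50000) / (3.95200 − (-1.47500))
   = 2.80000 − (1.1856000)/(5.4270000) = 2.5815368

2.58154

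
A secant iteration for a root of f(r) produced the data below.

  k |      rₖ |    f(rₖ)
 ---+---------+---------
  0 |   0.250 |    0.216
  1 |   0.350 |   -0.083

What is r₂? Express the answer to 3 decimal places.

r₂ = 0.350 − (-0.083)·(0.350 − 0.250) / (-0.083 − 0.216)
   = 0.350 − (-0.00830)/(-0.29900) = 0.32224

0.322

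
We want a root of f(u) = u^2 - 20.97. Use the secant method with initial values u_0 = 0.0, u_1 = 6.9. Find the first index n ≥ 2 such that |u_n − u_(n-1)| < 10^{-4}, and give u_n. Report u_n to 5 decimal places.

n = 7, u_n = 4.57930

f(0.0) = -20.9700000, f(6.9) = 26.6400000
u_2 = 6.9000000 − 26.6400000·(6.9000000)/(47.6100000) = 3.0391304;  |Δ| = 3.8608696
f(3.0391304) = -11.7336862
u_3 = 3.0391304 − (-11.7336862)·(-3.8608696)/(-38.3736862) = 4.2196850;  |Δ| = 1.1805546
f(4.2196850) = -3.1642582
u_4 = 4.2196850 − (-3.1642582)·(1.1805546)/(8.5694280) = 4.6556044;  |Δ| = 0.4359194
f(4.6556044) = 0.7046523
u_5 = 4.6556044 − 0.7046523·(0.4359194)/(3.8689105) = 4.5762095;  |Δ| = 0.0793949
f(4.5762095) = -0.0283062
u_6 = 4.5762095 − (-0.0283062)·(-0.0793949)/(-0.7329585) = 4.5792757;  |Δ| = 0.0030662
f(4.5792757) = -0.0002340
u_7 = 4.5792757 − (-0.0002340)·(0.0030662)/(0.0280722) = 4.5793013;  |Δ| = 0.0000256
|u_7 − u_6| = 0.0000256 < 10^{-4}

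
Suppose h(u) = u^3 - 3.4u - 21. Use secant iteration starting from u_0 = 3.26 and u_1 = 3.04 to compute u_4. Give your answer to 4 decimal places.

3.1671

h(3.26) = 2.561976, h(3.04) = -3.241536
u_2 = 3.040000 − (-3.241536)·(3.040000 − 3.260000) / (-3.241536 − 2.561976) = 3.040000 − (0.713138)/(-5.803512) = 3.162880
h(3.162880) = -0.112931
u_3 = 3.162880 − (-0.112931)·(3.162880 − 3.040000) / (-0.112931 − (-3.241536)) = 3.162880 − (-0.013877)/(3.128605) = 3.167316
h(3.167316) = 0.005291
u_4 = 3.167316 − 0.005291·(3.167316 − 3.162880) / (0.005291 − (-0.112931)) = 3.167316 − (0.000023)/(0.118222) = 3.167117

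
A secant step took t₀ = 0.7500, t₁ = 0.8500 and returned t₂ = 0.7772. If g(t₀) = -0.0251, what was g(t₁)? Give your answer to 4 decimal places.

0.0672

The secant line through (0.7500, -0.0251) and (0.8500, g(t₁)) crosses zero at t₂ = 0.7772.
So (0.7500, -0.0251), (0.8500, g(t₁)), (0.7772, 0) are collinear:
g(t₁) = -0.0251 · (0.8500 − 0.7772) / (0.7500 − 0.7772) = -0.0251 · (0.072800)/(-0.027200) = 0.067179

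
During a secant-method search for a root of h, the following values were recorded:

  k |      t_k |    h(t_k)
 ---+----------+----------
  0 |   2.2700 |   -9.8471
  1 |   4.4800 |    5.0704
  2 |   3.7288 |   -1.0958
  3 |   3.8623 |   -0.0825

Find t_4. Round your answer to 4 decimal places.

3.8732

t_4 = 3.8623 − (-0.0825)·(3.8623 − 3.7288) / (-0.0825 − (-1.0958))
   = 3.8623 − (-0.011014)/(1.013300) = 3.873169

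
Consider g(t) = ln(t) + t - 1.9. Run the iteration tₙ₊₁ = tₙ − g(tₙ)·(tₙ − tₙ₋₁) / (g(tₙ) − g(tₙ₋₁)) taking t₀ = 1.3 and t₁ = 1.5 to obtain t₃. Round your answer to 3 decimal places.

g(1.3) = -0.33764, g(1.5) = 0.00547
t₂ = 1.50000 − 0.00547·(1.50000 − 1.30000) / (0.00547 − (-0.33764)) = 1.50000 − (0.00109)/(0.34310) = 1.49681
g(1.49681) = 0.00015
t₃ = 1.49681 − 0.00015·(1.49681 − 1.50000) / (0.00015 − 0.00547) = 1.49681 − (0.00000)/(-0.00531) = 1.49672

1.497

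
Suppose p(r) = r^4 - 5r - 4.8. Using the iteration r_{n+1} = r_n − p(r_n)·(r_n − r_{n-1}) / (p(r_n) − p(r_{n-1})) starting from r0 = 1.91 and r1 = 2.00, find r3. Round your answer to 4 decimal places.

1.9536

p(1.91) = -1.041366, p(2.00) = 1.200000
r2 = 2.000000 − 1.200000·(2.000000 − 1.910000) / (1.200000 − (-1.041366)) = 2.000000 − (0.108000)/(2.241366) = 1.951815
p(1.951815) = -0.046159
r3 = 1.951815 − (-0.046159)·(1.951815 − 2.000000) / (-0.046159 − 1.200000) = 1.951815 − (0.002224)/(-1.246159) = 1.953600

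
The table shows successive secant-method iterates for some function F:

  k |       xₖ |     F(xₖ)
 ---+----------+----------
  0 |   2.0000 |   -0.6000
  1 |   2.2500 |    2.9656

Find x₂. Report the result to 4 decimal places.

x₂ = 2.2500 − 2.9656·(2.2500 − 2.0000) / (2.9656 − (-0.6000))
   = 2.2500 − (0.741400)/(3.565600) = 2.042069

2.0421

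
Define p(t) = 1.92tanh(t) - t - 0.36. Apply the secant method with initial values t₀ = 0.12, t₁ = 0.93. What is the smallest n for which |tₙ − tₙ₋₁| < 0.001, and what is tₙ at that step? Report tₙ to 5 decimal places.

p(0.12) = -0.2506996, p(0.93) = 0.1127403
t₂ = 0.9300000 − 0.1127403·(0.8100000)/(0.3634399) = 0.6787353;  |Δ| = 0.2512647
p(0.6787353) = 0.0954021
t₃ = 0.6787353 − 0.0954021·(-0.2512647)/(-0.0173381) = -0.7038354;  |Δ| = 1.3825707
p(-0.7038354) = -0.8212141
t₄ = -0.7038354 − (-0.8212141)·(-1.3825707)/(-0.9166162) = 0.5348362;  |Δ| = 1.2386716
p(0.5348362) = 0.0441767
t₅ = 0.5348362 − 0.0441767·(1.2386716)/(0.8653908) = 0.4716042;  |Δ| = 0.0632320
p(0.4716042) = 0.0122253
t₆ = 0.4716042 − 0.0122253·(-0.0632320)/(-0.0319514) = 0.4474101;  |Δ| = 0.0241941
p(0.4474101) = -0.0014560
t₇ = 0.4474101 − (-0.0014560)·(-0.0241941)/(-0.0136813) = 0.4499848;  |Δ| = 0.0025747
p(0.4499848) = 0.0000373
t₈ = 0.4499848 − 0.0000373·(0.0025747)/(0.0014933) = 0.4499205;  |Δ| = 0.0000643
|t₈ − t₇| = 0.0000643 < 0.001

n = 8, tₙ = 0.44992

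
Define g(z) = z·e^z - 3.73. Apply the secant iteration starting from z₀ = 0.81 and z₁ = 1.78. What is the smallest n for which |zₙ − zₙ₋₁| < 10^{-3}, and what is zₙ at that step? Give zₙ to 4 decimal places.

n = 6, zₙ = 1.1643

g(0.81) = -1.909195, g(1.78) = 6.825144
z₂ = 1.780000 − 6.825144·(0.970000)/(8.734339) = 1.022027;  |Δ| = 0.757973
g(1.022027) = -0.889967
z₃ = 1.022027 − (-0.889967)·(-0.757973)/(-7.715112) = 1.109462;  |Δ| = 0.087435
g(1.109462) = -0.365303
z₄ = 1.109462 − (-0.365303)·(0.087435)/(0.524664) = 1.170340;  |Δ| = 0.060878
g(1.170340) = 0.042109
z₅ = 1.170340 − 0.042109·(0.060878)/(0.407412) = 1.164048;  |Δ| = 0.006292
g(1.164048) = -0.001704
z₆ = 1.164048 − (-0.001704)·(-0.006292)/(-0.043813) = 1.164293;  |Δ| = 0.000245
|z₆ − z₅| = 0.000245 < 10^{-3}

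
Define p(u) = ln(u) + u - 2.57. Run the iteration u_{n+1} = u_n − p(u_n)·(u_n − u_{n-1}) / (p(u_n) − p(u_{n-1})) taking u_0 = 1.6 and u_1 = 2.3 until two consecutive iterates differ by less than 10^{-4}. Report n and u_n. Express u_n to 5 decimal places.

n = 5, u_n = 1.91847

p(1.6) = -0.4999964, p(2.3) = 0.5629091
u_2 = 2.3000000 − 0.5629091·(0.7000000)/(1.0629055) = 1.9292837;  |Δ| = 0.3707163
p(1.9292837) = 0.0164325
u_3 = 1.9292837 − 0.0164325·(-0.3707163)/(-0.5464766) = 1.9181363;  |Δ| = 0.0111474
p(1.9181363) = -0.0005097
u_4 = 1.9181363 − (-0.0005097)·(-0.0111474)/(-0.0169422) = 1.9184716;  |Δ| = 0.0003353
p(1.9184716) = 0.0000005
u_5 = 1.9184716 − 0.0000005·(0.0003353)/(0.0005102) = 1.9184713;  |Δ| = 0.0000003
|u_5 − u_4| = 0.0000003 < 10^{-4}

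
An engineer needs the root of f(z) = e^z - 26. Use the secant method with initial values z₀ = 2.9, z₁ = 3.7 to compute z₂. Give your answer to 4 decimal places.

3.1811

f(2.9) = -7.825855, f(3.7) = 14.447304
z₂ = 3.700000 − 14.447304·(3.700000 − 2.900000) / (14.447304 − (-7.825855)) = 3.700000 − (11.557843)/(22.273159) = 3.181086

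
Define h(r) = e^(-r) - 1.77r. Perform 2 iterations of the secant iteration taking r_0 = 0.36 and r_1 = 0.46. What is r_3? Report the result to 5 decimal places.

h(0.36) = 0.0604763, h(0.46) = -0.1829164
r_2 = 0.4600000 − (-0.1829164)·(0.4600000 − 0.3600000) / (-0.1829164 − 0.0604763) = 0.4600000 − (-0.0182916)/(-0.2433927) = 0.3848472
h(0.3848472) = -0.0006250
r_3 = 0.3848472 − (-0.0006250)·(0.3848472 − 0.4600000) / (-0.0006250 − (-0.1829164)) = 0.3848472 − (0.0000470)/(0.1822914) = 0.3845896

0.38459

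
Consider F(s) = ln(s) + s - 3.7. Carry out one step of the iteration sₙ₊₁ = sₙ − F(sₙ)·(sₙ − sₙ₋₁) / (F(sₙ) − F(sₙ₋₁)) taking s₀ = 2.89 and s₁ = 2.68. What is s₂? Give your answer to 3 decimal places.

2.705

F(2.89) = 0.25126, F(2.68) = -0.03418
s₂ = 2.68000 − (-0.03418)·(2.68000 − 2.89000) / (-0.03418 − 0.25126) = 2.68000 − (0.00718)/(-0.28544) = 2.70515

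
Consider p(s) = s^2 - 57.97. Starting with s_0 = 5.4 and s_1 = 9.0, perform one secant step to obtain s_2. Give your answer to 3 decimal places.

7.401

p(5.4) = -28.81000, p(9.0) = 23.03000
s_2 = 9.00000 − 23.03000·(9.00000 − 5.40000) / (23.03000 − (-28.81000)) = 9.00000 − (82.90800)/(51.84000) = 7.40069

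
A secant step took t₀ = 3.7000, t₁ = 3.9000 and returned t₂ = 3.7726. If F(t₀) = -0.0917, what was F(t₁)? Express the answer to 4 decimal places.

The secant line through (3.7000, -0.0917) and (3.9000, F(t₁)) crosses zero at t₂ = 3.7726.
So (3.7000, -0.0917), (3.9000, F(t₁)), (3.7726, 0) are collinear:
F(t₁) = -0.0917 · (3.9000 − 3.7726) / (3.7000 − 3.7726) = -0.0917 · (0.127400)/(-0.072600) = 0.160917

0.1609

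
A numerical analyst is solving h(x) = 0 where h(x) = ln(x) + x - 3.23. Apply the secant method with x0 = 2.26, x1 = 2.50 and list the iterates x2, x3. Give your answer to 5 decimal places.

2.36886, 2.36796

h(2.26) = -0.1546352, h(2.50) = 0.1862907
x2 = 2.5000000 − 0.1862907·(2.5000000 − 2.2600000) / (0.1862907 − (-0.1546352)) = 2.5000000 − (0.0447098)/(0.3409259) = 2.3688578
h(2.3688578) = 0.0012657
x3 = 2.3688578 − 0.0012657·(2.3688578 − 2.5000000) / (0.0012657 − 0.1862907) = 2.3688578 − (-0.0001660)/(-0.1850250) = 2.3679607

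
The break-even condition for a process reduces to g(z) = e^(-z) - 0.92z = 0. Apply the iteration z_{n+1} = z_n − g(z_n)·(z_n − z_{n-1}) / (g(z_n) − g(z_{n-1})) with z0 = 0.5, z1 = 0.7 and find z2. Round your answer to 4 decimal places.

g(0.5) = 0.146531, g(0.7) = -0.147415
z2 = 0.700000 − (-0.147415)·(0.700000 − 0.500000) / (-0.147415 − 0.146531) = 0.700000 − (-0.029483)/(-0.293945) = 0.599699

0.5997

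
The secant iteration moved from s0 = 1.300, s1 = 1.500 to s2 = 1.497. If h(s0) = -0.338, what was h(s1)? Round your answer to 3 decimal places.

0.005

The secant line through (1.300, -0.338) and (1.500, h(s1)) crosses zero at s2 = 1.497.
So (1.300, -0.338), (1.500, h(s1)), (1.497, 0) are collinear:
h(s1) = -0.338 · (1.500 − 1.497) / (1.300 − 1.497) = -0.338 · (0.00300)/(-0.19700) = 0.00515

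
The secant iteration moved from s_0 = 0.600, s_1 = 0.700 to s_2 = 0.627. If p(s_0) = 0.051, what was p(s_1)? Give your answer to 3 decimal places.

-0.138

The secant line through (0.600, 0.051) and (0.700, p(s_1)) crosses zero at s_2 = 0.627.
So (0.600, 0.051), (0.700, p(s_1)), (0.627, 0) are collinear:
p(s_1) = 0.051 · (0.700 − 0.627) / (0.600 − 0.627) = 0.051 · (0.07300)/(-0.02700) = -0.13789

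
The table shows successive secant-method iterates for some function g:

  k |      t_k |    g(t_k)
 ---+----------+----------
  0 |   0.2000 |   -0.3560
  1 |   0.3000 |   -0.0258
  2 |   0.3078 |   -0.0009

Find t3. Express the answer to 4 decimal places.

0.3081

t3 = 0.3078 − (-0.0009)·(0.3078 − 0.3000) / (-0.0009 − (-0.0258))
   = 0.3078 − (-0.000007)/(0.024900) = 0.308082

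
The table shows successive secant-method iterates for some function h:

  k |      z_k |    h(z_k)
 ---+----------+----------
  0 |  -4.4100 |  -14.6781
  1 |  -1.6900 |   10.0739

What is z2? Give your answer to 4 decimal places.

z2 = -1.6900 − 10.0739·(-1.6900 − (-4.4100)) / (10.0739 − (-14.6781))
   = -1.6900 − (27.401008)/(24.752000) = -2.797022

-2.7970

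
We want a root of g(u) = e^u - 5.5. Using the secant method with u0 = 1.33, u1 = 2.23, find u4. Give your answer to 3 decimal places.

1.706

g(1.33) = -1.71896, g(2.23) = 3.79987
u2 = 2.23000 − 3.79987·(2.23000 − 1.33000) / (3.79987 − (-1.71896)) = 2.23000 − (3.41988)/(5.51882) = 1.61032
g(1.61032) = -0.49557
u3 = 1.61032 − (-0.49557)·(1.61032 − 2.23000) / (-0.49557 − 3.79987) = 1.61032 − (0.30709)/(-4.29543) = 1.68182
g(1.68182) = -0.12469
u4 = 1.68182 − (-0.12469)·(1.68182 − 1.61032) / (-0.12469 − (-0.49557)) = 1.68182 − (-0.00891)/(0.37088) = 1.70585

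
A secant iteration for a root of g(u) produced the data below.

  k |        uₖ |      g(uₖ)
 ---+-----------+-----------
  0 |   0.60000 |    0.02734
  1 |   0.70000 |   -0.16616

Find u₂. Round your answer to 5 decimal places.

0.61413

u₂ = 0.70000 − (-0.16616)·(0.70000 − 0.60000) / (-0.16616 − 0.02734)
   = 0.70000 − (-0.0166160)/(-0.1935000) = 0.6141292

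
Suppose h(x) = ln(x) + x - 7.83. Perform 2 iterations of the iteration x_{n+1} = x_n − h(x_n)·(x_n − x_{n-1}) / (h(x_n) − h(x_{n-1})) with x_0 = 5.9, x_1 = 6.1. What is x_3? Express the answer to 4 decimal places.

h(5.9) = -0.155048, h(6.1) = 0.078289
x_2 = 6.100000 − 0.078289·(6.100000 − 5.900000) / (0.078289 − (-0.155048)) = 6.100000 − (0.015658)/(0.233336) = 6.032896
h(6.032896) = 0.000123
x_3 = 6.032896 − 0.000123·(6.032896 − 6.100000) / (0.000123 − 0.078289) = 6.032896 − (-0.000008)/(-0.078165) = 6.032790

6.0328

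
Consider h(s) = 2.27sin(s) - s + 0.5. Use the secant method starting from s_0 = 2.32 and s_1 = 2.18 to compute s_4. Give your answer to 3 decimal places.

h(2.32) = -0.15783, h(2.18) = 0.18164
s_2 = 2.18000 − 0.18164·(2.18000 − 2.32000) / (0.18164 − (-0.15783)) = 2.18000 − (-0.02543)/(0.33947) = 2.25491
h(2.25491) = 0.00430
s_3 = 2.25491 − 0.00430·(2.25491 − 2.18000) / (0.00430 − 0.18164) = 2.25491 − (0.00032)/(-0.17734) = 2.25672
h(2.25672) = -0.00012
s_4 = 2.25672 − (-0.00012)·(2.25672 − 2.25491) / (-0.00012 − 0.00430) = 2.25672 − (0.00000)/(-0.00442) = 2.25667

2.257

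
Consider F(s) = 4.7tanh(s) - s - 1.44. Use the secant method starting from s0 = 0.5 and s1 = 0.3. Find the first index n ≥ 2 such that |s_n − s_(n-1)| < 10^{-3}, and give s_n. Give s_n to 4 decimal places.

F(0.5) = 0.231951, F(0.3) = -0.370831
s2 = 0.300000 − (-0.370831)·(-0.200000)/(-0.602781) = 0.423040;  |Δ| = 0.123040
F(0.423040) = 0.014555
s3 = 0.423040 − 0.014555·(0.123040)/(0.385386) = 0.418393;  |Δ| = 0.004647
F(0.418393) = 0.000813
s4 = 0.418393 − 0.000813·(-0.004647)/(-0.013742) = 0.418118;  |Δ| = 0.000275
|s4 − s3| = 0.000275 < 10^{-3}

n = 4, s_n = 0.4181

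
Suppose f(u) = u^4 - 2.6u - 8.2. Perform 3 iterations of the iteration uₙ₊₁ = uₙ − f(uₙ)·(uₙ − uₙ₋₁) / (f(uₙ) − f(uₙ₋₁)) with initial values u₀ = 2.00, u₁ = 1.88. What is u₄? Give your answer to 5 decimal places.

1.90433

f(2.00) = 2.6000000, f(1.88) = -0.5960166
u₂ = 1.8800000 − (-0.5960166)·(1.8800000 − 2.0000000) / (-0.5960166 − 2.6000000) = 1.8800000 − (0.0715220)/(-3.1960166) = 1.9023785
f(1.9023785) = -0.0487054
u₃ = 1.9023785 − (-0.0487054)·(1.9023785 − 1.8800000) / (-0.0487054 − (-0.5960166)) = 1.9023785 − (-0.0010900)/(0.5473112) = 1.9043699
f(1.9043699) = 0.0010463
u₄ = 1.9043699 − 0.0010463·(1.9043699 − 1.9023785) / (0.0010463 − (-0.0487054)) = 1.9043699 − (0.0000021)/(0.0497517) = 1.9043281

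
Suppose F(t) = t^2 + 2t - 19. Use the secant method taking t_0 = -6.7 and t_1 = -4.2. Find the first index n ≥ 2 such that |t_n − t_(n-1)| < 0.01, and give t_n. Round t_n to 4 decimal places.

F(-6.7) = 12.490000, F(-4.2) = -9.760000
t_2 = -4.200000 − (-9.760000)·(2.500000)/(-22.250000) = -5.296629;  |Δ| = 1.096629
F(-5.296629) = -1.538977
t_3 = -5.296629 − (-1.538977)·(-1.096629)/(8.221023) = -5.501918;  |Δ| = 0.205289
F(-5.501918) = 0.267270
t_4 = -5.501918 − 0.267270·(-0.205289)/(1.806247) = -5.471542;  |Δ| = 0.030377
F(-5.471542) = -0.005313
t_5 = -5.471542 − (-0.005313)·(0.030377)/(-0.272583) = -5.472134;  |Δ| = 0.000592
|t_5 − t_4| = 0.000592 < 0.01

n = 5, t_n = -5.4721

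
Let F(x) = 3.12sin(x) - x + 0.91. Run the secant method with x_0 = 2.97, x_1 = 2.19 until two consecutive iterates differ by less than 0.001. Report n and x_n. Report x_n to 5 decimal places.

F(2.97) = -1.5272543, F(2.19) = 1.2607436
x_2 = 2.1900000 − 1.2607436·(-0.7800000)/(2.7879979) = 2.5427191;  |Δ| = 0.3527191
F(2.5427191) = 0.1260638
x_3 = 2.5427191 − 0.1260638·(0.3527191)/(-1.1346798) = 2.5819064;  |Δ| = 0.0391874
F(2.5819064) = -0.0154350
x_4 = 2.5819064 − (-0.0154350)·(0.0391874)/(-0.1414988) = 2.5776318;  |Δ| = 0.0042746
F(2.5776318) = 0.0001264
x_5 = 2.5776318 − 0.0001264·(-0.0042746)/(0.0155614) = 2.5776665;  |Δ| = 0.0000347
|x_5 − x_4| = 0.0000347 < 0.001

n = 5, x_n = 2.57767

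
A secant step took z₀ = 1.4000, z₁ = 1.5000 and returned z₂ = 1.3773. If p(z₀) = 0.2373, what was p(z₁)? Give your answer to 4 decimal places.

The secant line through (1.4000, 0.2373) and (1.5000, p(z₁)) crosses zero at z₂ = 1.3773.
So (1.4000, 0.2373), (1.5000, p(z₁)), (1.3773, 0) are collinear:
p(z₁) = 0.2373 · (1.5000 − 1.3773) / (1.4000 − 1.3773) = 0.2373 · (0.122700)/(0.022700) = 1.282674

1.2827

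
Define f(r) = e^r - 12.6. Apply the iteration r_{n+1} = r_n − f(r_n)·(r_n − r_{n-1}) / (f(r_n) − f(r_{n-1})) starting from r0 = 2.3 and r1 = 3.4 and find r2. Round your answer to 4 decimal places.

2.4445

f(2.3) = -2.625818, f(3.4) = 17.364100
r2 = 3.400000 − 17.364100·(3.400000 − 2.300000) / (17.364100 − (-2.625818)) = 3.400000 − (19.100510)/(19.989918) = 2.444493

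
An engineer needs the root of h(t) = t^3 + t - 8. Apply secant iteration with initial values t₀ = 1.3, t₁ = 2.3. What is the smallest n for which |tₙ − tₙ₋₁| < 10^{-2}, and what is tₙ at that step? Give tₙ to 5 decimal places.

n = 5, tₙ = 1.83373

h(1.3) = -4.5030000, h(2.3) = 6.4670000
t₂ = 2.3000000 − 6.4670000·(1.0000000)/(10.9700000) = 1.7104831;  |Δ| = 0.5895169
h(1.7104831) = -1.2850665
t₃ = 1.7104831 − (-1.2850665)·(-0.5895169)/(-7.7520665) = 1.8082078;  |Δ| = 0.0977247
h(1.8082078) = -0.2796477
t₄ = 1.8082078 − (-0.2796477)·(0.0977247)/(1.0054188) = 1.8353890;  |Δ| = 0.0271812
h(1.8353890) = 0.0181776
t₅ = 1.8353890 − 0.0181776·(0.0271812)/(0.2978253) = 1.8337300;  |Δ| = 0.0016590
|t₅ − t₄| = 0.0016590 < 10^{-2}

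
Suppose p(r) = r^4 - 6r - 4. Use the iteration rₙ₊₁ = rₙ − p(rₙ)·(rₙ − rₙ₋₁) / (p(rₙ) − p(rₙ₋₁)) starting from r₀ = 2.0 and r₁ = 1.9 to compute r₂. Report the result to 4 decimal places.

2.0000

p(2.0) = 0.000000, p(1.9) = -2.367900
r₂ = 1.900000 − (-2.367900)·(1.900000 − 2.000000) / (-2.367900 − 0.000000) = 1.900000 − (0.236790)/(-2.367900) = 2.000000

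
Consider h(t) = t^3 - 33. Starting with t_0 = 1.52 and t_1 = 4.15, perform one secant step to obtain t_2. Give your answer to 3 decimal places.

2.661

h(1.52) = -29.48819, h(4.15) = 38.47338
t_2 = 4.15000 − 38.47338·(4.15000 − 1.52000) / (38.47338 − (-29.48819)) = 4.15000 − (101.18498)/(67.96157) = 2.66114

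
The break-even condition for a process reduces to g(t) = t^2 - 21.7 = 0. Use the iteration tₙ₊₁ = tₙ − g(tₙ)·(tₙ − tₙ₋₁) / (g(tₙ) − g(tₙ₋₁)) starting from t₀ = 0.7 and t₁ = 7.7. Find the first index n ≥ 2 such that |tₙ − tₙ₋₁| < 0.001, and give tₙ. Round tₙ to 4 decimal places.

n = 7, tₙ = 4.6583

g(0.7) = -21.210000, g(7.7) = 37.590000
t₂ = 7.700000 − 37.590000·(7.000000)/(58.800000) = 3.225000;  |Δ| = 4.475000
g(3.225000) = -11.299375
t₃ = 3.225000 − (-11.299375)·(-4.475000)/(-48.889375) = 4.259268;  |Δ| = 1.034268
g(4.259268) = -3.558638
t₄ = 4.259268 − (-3.558638)·(1.034268)/(7.740737) = 4.734750;  |Δ| = 0.475483
g(4.734750) = 0.717860
t₅ = 4.734750 − 0.717860·(0.475483)/(4.276498) = 4.654935;  |Δ| = 0.079815
g(4.654935) = -0.031580
t₆ = 4.654935 − (-0.031580)·(-0.079815)/(-0.749440) = 4.658298;  |Δ| = 0.003363
g(4.658298) = -0.000257
t₇ = 4.658298 − (-0.000257)·(0.003363)/(0.031323) = 4.658326;  |Δ| = 0.000028
|t₇ − t₆| = 0.000028 < 0.001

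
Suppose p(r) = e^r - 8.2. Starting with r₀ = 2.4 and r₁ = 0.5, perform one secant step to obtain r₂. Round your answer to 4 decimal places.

p(2.4) = 2.823176, p(0.5) = -6.551279
r₂ = 0.500000 − (-6.551279)·(0.500000 − 2.400000) / (-6.551279 − 2.823176) = 0.500000 − (12.447430)/(-9.374455) = 1.827803

1.8278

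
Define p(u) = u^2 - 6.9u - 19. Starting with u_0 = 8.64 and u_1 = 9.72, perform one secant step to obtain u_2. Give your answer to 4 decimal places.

8.9861

p(8.64) = -3.966400, p(9.72) = 8.410400
u_2 = 9.720000 − 8.410400·(9.720000 − 8.640000) / (8.410400 − (-3.966400)) = 9.720000 − (9.083232)/(12.376800) = 8.986108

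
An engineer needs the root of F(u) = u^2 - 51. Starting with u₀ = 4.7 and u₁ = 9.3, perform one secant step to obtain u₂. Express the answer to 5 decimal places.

F(4.7) = -28.9100000, F(9.3) = 35.4900000
u₂ = 9.3000000 − 35.4900000·(9.3000000 − 4.7000000) / (35.4900000 − (-28.9100000)) = 9.3000000 − (163.2540000)/(64.4000000) = 6.7650000

6.76500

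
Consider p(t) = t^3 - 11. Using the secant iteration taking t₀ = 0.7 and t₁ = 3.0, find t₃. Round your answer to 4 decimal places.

2.0292

p(0.7) = -10.657000, p(3.0) = 16.000000
t₂ = 3.000000 − 16.000000·(3.000000 − 0.700000) / (16.000000 − (-10.657000)) = 3.000000 − (36.800000)/(26.657000) = 1.619500
p(1.619500) = -6.752411
t₃ = 1.619500 − (-6.752411)·(1.619500 − 3.000000) / (-6.752411 − 16.000000) = 1.619500 − (9.321706)/(-22.752411) = 2.029201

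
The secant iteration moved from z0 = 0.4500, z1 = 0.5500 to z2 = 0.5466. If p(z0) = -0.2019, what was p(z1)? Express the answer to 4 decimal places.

The secant line through (0.4500, -0.2019) and (0.5500, p(z1)) crosses zero at z2 = 0.5466.
So (0.4500, -0.2019), (0.5500, p(z1)), (0.5466, 0) are collinear:
p(z1) = -0.2019 · (0.5500 − 0.5466) / (0.4500 − 0.5466) = -0.2019 · (0.003400)/(-0.096600) = 0.007106

0.0071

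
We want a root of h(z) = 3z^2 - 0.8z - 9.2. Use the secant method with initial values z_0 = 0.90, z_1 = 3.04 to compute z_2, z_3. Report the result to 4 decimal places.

1.5797, 1.8077

h(0.90) = -7.490000, h(3.04) = 16.092800
z_2 = 3.040000 − 16.092800·(3.040000 − 0.900000) / (16.092800 − (-7.490000)) = 3.040000 − (34.438592)/(23.582800) = 1.579673
h(1.579673) = -2.977635
z_3 = 1.579673 − (-2.977635)·(1.579673 − 3.040000) / (-2.977635 − 16.092800) = 1.579673 − (4.348320)/(-19.070435) = 1.807687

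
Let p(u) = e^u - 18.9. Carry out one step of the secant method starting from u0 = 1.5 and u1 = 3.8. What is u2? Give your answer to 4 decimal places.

2.3245

p(1.5) = -14.418311, p(3.8) = 25.801184
u2 = 3.800000 − 25.801184·(3.800000 − 1.500000) / (25.801184 − (-14.418311)) = 3.800000 − (59.342724)/(40.219495) = 2.324528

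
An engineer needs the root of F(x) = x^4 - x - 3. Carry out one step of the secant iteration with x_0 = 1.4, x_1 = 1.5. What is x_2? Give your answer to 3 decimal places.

1.450

F(1.4) = -0.55840, F(1.5) = 0.56250
x_2 = 1.50000 − 0.56250·(1.50000 − 1.40000) / (0.56250 − (-0.55840)) = 1.50000 − (0.05625)/(1.12090) = 1.44982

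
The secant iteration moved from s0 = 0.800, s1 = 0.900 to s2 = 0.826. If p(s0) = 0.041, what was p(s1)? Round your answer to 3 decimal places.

-0.117

The secant line through (0.800, 0.041) and (0.900, p(s1)) crosses zero at s2 = 0.826.
So (0.800, 0.041), (0.900, p(s1)), (0.826, 0) are collinear:
p(s1) = 0.041 · (0.900 − 0.826) / (0.800 − 0.826) = 0.041 · (0.07400)/(-0.02600) = -0.11669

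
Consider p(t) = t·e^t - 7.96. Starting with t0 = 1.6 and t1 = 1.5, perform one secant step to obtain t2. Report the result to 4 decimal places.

1.6029

p(1.6) = -0.035148, p(1.5) = -1.237466
t2 = 1.500000 − (-1.237466)·(1.500000 − 1.600000) / (-1.237466 − (-0.035148)) = 1.500000 − (0.123747)/(-1.202318) = 1.602923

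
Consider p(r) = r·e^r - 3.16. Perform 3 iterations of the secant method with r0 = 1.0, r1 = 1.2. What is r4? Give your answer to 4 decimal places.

p(1.0) = -0.441718, p(1.2) = 0.824140
r2 = 1.200000 − 0.824140·(1.200000 − 1.000000) / (0.824140 − (-0.441718)) = 1.200000 − (0.164828)/(1.265858) = 1.069790
p(1.069790) = -0.041814
r3 = 1.069790 − (-0.041814)·(1.069790 − 1.200000) / (-0.041814 − 0.824140) = 1.069790 − (0.005445)/(-0.865954) = 1.076077
p(1.076077) = -0.003705
r4 = 1.076077 − (-0.003705)·(1.076077 − 1.069790) / (-0.003705 − (-0.041814)) = 1.076077 − (-0.000023)/(0.038109) = 1.076688

1.0767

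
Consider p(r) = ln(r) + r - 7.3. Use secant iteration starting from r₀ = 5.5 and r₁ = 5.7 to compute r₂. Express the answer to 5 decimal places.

5.58082

p(5.5) = -0.0952519, p(5.7) = 0.1404662
r₂ = 5.7000000 − 0.1404662·(5.7000000 − 5.5000000) / (0.1404662 − (-0.0952519)) = 5.7000000 − (0.0280932)/(0.2357181) = 5.5808185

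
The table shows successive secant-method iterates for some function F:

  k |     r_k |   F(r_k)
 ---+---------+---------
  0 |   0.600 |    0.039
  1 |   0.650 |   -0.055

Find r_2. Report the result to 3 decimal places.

0.621

r_2 = 0.650 − (-0.055)·(0.650 − 0.600) / (-0.055 − 0.039)
   = 0.650 − (-0.00275)/(-0.09400) = 0.62074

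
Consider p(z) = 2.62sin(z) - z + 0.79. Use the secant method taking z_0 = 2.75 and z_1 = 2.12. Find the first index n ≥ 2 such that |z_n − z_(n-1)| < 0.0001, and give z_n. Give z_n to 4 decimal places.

p(2.75) = -0.960048, p(2.12) = 0.904704
z_2 = 2.120000 − 0.904704·(-0.630000)/(1.864752) = 2.425651;  |Δ| = 0.305651
p(2.425651) = 0.083929
z_3 = 2.425651 − 0.083929·(0.305651)/(-0.820776) = 2.456905;  |Δ| = 0.031254
p(2.456905) = -0.009937
z_4 = 2.456905 − (-0.009937)·(0.031254)/(-0.093866) = 2.453597;  |Δ| = 0.003309
p(2.453597) = 0.000078
z_5 = 2.453597 − 0.000078·(-0.003309)/(0.010015) = 2.453622;  |Δ| = 0.000026
|z_5 − z_4| = 0.000026 < 0.0001

n = 5, z_n = 2.4536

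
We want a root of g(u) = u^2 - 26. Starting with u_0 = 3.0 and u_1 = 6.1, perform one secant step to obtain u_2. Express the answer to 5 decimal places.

4.86813

g(3.0) = -17.0000000, g(6.1) = 11.2100000
u_2 = 6.1000000 − 11.2100000·(6.1000000 − 3.0000000) / (11.2100000 − (-17.0000000)) = 6.1000000 − (34.7510000)/(28.2100000) = 4.8681319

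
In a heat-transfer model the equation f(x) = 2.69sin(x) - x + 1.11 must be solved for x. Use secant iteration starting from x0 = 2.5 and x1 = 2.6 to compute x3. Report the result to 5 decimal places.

2.56853

f(2.5) = 0.2198901, f(2.6) = -0.1033013
x2 = 2.6000000 − (-0.1033013)·(2.6000000 − 2.5000000) / (-0.1033013 − 0.2198901) = 2.6000000 − (-0.0103301)/(-0.3231914) = 2.5680371
f(2.5680371) = 0.0016162
x3 = 2.5680371 − 0.0016162·(2.5680371 − 2.6000000) / (0.0016162 − (-0.1033013)) = 2.5680371 − (-0.0000517)/(0.1049175) = 2.5685295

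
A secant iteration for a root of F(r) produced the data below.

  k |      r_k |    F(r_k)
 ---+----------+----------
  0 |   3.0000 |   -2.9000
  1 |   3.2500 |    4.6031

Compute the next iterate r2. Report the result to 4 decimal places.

r2 = 3.2500 − 4.6031·(3.2500 − 3.0000) / (4.6031 − (-2.9000))
   = 3.2500 − (1.150775)/(7.503100) = 3.096627

3.0966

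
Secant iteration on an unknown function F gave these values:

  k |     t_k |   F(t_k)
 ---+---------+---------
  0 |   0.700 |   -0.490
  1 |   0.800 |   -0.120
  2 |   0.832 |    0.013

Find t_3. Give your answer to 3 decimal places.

0.829

t_3 = 0.832 − 0.013·(0.832 − 0.800) / (0.013 − (-0.120))
   = 0.832 − (0.00042)/(0.13300) = 0.82887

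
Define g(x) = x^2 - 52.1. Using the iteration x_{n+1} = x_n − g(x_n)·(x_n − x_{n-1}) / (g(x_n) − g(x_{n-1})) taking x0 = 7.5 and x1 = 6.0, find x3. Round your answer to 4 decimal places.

7.2204

g(7.5) = 4.150000, g(6.0) = -16.100000
x2 = 6.000000 − (-16.100000)·(6.000000 − 7.500000) / (-16.100000 − 4.150000) = 6.000000 − (24.150000)/(-20.250000) = 7.192593
g(7.192593) = -0.366612
x3 = 7.192593 − (-0.366612)·(7.192593 − 6.000000) / (-0.366612 − (-16.100000)) = 7.192593 − (-0.437219)/(15.733388) = 7.220382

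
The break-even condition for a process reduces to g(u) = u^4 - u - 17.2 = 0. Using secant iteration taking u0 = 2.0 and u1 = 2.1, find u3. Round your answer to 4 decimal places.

2.0959

g(2.0) = -3.200000, g(2.1) = 0.148100
u2 = 2.100000 − 0.148100·(2.100000 − 2.000000) / (0.148100 − (-3.200000)) = 2.100000 − (0.014810)/(3.348100) = 2.095577
g(2.095577) = -0.010820
u3 = 2.095577 − (-0.010820)·(2.095577 − 2.100000) / (-0.010820 − 0.148100) = 2.095577 − (0.000048)/(-0.158920) = 2.095878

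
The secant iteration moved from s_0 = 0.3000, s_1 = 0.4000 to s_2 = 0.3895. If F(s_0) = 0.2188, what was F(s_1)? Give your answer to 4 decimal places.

The secant line through (0.3000, 0.2188) and (0.4000, F(s_1)) crosses zero at s_2 = 0.3895.
So (0.3000, 0.2188), (0.4000, F(s_1)), (0.3895, 0) are collinear:
F(s_1) = 0.2188 · (0.4000 − 0.3895) / (0.3000 − 0.3895) = 0.2188 · (0.010500)/(-0.089500) = -0.025669

-0.0257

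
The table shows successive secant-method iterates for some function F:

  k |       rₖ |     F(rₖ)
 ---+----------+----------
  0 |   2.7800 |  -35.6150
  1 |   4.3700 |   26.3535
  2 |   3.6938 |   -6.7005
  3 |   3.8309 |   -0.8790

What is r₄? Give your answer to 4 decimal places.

r₄ = 3.8309 − (-0.8790)·(3.8309 − 3.6938) / (-0.8790 − (-6.7005))
   = 3.8309 − (-0.120511)/(5.821500) = 3.851601

3.8516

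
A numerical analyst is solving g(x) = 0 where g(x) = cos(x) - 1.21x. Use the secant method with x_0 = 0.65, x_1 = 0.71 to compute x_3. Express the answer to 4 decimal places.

0.6553

g(0.65) = 0.009584, g(0.71) = -0.100738
x_2 = 0.710000 − (-0.100738)·(0.710000 − 0.650000) / (-0.100738 − 0.009584) = 0.710000 − (-0.006044)/(-0.110322) = 0.655212
g(0.655212) = 0.000112
x_3 = 0.655212 − 0.000112·(0.655212 − 0.710000) / (0.000112 − (-0.100738)) = 0.655212 − (-0.000006)/(0.100850) = 0.655273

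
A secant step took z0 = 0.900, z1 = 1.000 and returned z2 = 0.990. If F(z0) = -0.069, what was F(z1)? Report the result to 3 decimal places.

0.008

The secant line through (0.900, -0.069) and (1.000, F(z1)) crosses zero at z2 = 0.990.
So (0.900, -0.069), (1.000, F(z1)), (0.990, 0) are collinear:
F(z1) = -0.069 · (1.000 − 0.990) / (0.900 − 0.990) = -0.069 · (0.01000)/(-0.09000) = 0.00767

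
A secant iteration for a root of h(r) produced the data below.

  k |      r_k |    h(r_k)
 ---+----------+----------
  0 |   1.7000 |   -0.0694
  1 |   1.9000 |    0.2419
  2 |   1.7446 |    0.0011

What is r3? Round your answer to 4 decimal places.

1.7439

r3 = 1.7446 − 0.0011·(1.7446 − 1.9000) / (0.0011 − 0.2419)
   = 1.7446 − (-0.000171)/(-0.240800) = 1.743890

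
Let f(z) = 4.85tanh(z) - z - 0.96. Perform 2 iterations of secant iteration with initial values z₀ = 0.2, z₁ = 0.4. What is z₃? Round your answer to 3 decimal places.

f(0.2) = -0.20273, f(0.4) = 0.48275
z₂ = 0.40000 − 0.48275·(0.40000 − 0.20000) / (0.48275 − (-0.20273)) = 0.40000 − (0.09655)/(0.68548) = 0.25915
f(0.25915) = 0.01032
z₃ = 0.25915 − 0.01032·(0.25915 − 0.40000) / (0.01032 − 0.48275) = 0.25915 − (-0.00145)/(-0.47243) = 0.25607

0.256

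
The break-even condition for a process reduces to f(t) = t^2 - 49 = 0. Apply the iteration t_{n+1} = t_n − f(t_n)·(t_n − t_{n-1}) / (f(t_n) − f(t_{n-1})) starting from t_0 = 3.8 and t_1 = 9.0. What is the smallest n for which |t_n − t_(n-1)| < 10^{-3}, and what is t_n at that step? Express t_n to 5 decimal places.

n = 6, t_n = 7.00000

f(3.8) = -34.5600000, f(9.0) = 32.0000000
t_2 = 9.0000000 − 32.0000000·(5.2000000)/(66.5600000) = 6.5000000;  |Δ| = 2.5000000
f(6.5000000) = -6.7500000
t_3 = 6.5000000 − (-6.7500000)·(-2.5000000)/(-38.7500000) = 6.9354839;  |Δ| = 0.4354839
f(6.9354839) = -0.8990635
t_4 = 6.9354839 − (-0.8990635)·(0.4354839)/(5.8509365) = 7.0024010;  |Δ| = 0.0669171
f(7.0024010) = 0.0336192
t_5 = 7.0024010 − 0.0336192·(0.0669171)/(0.9326827) = 6.9999889;  |Δ| = 0.0024121
f(6.9999889) = -0.0001556
t_6 = 6.9999889 − (-0.0001556)·(-0.0024121)/(-0.0337748) = 7.0000000;  |Δ| = 0.0000111
|t_6 − t_5| = 0.0000111 < 10^{-3}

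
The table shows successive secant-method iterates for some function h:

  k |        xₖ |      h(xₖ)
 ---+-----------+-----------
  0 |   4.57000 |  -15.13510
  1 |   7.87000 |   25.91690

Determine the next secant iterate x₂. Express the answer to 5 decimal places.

x₂ = 7.87000 − 25.91690·(7.87000 − 4.57000) / (25.91690 − (-15.13510))
   = 7.87000 − (85.5257700)/(41.0520000) = 5.7866479

5.78665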